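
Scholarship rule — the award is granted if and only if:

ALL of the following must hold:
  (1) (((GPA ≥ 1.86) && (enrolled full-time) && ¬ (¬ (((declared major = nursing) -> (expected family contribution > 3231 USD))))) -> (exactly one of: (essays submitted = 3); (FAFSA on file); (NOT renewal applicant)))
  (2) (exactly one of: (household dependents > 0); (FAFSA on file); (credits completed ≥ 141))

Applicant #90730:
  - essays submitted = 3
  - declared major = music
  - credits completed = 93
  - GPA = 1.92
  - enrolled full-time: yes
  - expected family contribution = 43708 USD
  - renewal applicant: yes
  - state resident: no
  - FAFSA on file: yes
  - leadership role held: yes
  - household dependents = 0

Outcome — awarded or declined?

Declined

Atomic conditions:
  GPA ≥ 1.86: 1.92 ≥ 1.86 is true
  enrolled full-time: yes → true
  declared major = nursing: music == nursing is false
  expected family contribution > 3231 USD: 43708 > 3231 is true
  essays submitted = 3: 3 == 3 is true
  FAFSA on file: yes → true
  NOT renewal applicant: yes → false
  household dependents > 0: 0 > 0 is false
  credits completed ≥ 141: 93 ≥ 141 is false
Combine:
[1.1.3.1.1] false → true (antecedent false ⇒ implication holds) = true
[1.1.3.1] NOT true = false
[1.1.3] NOT false = true
[1.1] true AND true AND true = true
[1.2] exactly-one(true, true, false) = false
[1] true → false = false
[2] exactly-one(false, true, false) = true
[root] false AND true = false
Overall: false → declined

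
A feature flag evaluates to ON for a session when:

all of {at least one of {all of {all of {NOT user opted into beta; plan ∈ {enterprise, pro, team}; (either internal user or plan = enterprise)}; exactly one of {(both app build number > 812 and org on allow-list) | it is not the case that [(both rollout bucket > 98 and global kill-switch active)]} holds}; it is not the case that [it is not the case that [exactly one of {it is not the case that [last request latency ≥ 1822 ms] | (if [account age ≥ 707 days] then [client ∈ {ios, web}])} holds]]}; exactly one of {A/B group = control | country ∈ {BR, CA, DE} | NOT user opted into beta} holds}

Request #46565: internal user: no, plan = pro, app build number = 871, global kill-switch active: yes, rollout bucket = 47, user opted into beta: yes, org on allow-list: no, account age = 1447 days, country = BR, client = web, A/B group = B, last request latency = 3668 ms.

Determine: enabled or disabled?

Atomic conditions:
  NOT user opted into beta: yes → false
  plan ∈ {enterprise, pro, team}: pro is in the set → true
  internal user: no → false
  plan = enterprise: pro == enterprise is false
  app build number > 812: 871 > 812 is true
  org on allow-list: no → false
  rollout bucket > 98: 47 > 98 is false
  global kill-switch active: yes → true
  last request latency ≥ 1822 ms: 3668 ≥ 1822 is true
  account age ≥ 707 days: 1447 ≥ 707 is true
  client ∈ {ios, web}: web is in the set → true
  A/B group = control: B == control is false
  country ∈ {BR, CA, DE}: BR is in the set → true
Combine:
[1.1.1.3] false OR false = false
[1.1.1] false AND true AND false = false
[1.1.2.1] true AND false = false
[1.1.2.2.1] false AND true = false
[1.1.2.2] NOT false = true
[1.1.2] exactly-one(false, true) = true
[1.1] false AND true = false
[1.2.1.1.1] NOT true = false
[1.2.1.1.2] true → true = true
[1.2.1.1] exactly-one(false, true) = true
[1.2.1] NOT true = false
[1.2] NOT false = true
[1] false OR true = true
[2] exactly-one(false, true, false) = true
[root] true AND true = true
Overall: true → enabled

Enabled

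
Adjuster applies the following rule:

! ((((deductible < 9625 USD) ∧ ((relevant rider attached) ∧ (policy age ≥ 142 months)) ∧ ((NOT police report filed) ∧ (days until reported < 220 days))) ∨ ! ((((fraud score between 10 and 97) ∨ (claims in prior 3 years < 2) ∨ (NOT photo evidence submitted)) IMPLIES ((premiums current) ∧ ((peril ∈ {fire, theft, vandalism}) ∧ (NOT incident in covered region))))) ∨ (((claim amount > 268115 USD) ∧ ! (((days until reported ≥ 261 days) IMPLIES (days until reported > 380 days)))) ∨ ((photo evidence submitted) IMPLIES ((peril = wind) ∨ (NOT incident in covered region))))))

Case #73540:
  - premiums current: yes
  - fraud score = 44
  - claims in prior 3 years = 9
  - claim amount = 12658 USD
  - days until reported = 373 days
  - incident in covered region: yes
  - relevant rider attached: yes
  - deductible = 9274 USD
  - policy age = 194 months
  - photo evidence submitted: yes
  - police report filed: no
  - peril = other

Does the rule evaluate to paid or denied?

Atomic conditions:
  deductible < 9625 USD: 9274 < 9625 is true
  relevant rider attached: yes → true
  policy age ≥ 142 months: 194 ≥ 142 is true
  NOT police report filed: no → true
  days until reported < 220 days: 373 < 220 is false
  fraud score between 10 and 97: 44 in [10, 97] is true
  claims in prior 3 years < 2: 9 < 2 is false
  NOT photo evidence submitted: yes → false
  premiums current: yes → true
  peril ∈ {fire, theft, vandalism}: other is not in the set → false
  NOT incident in covered region: yes → false
  claim amount > 268115 USD: 12658 > 268115 is false
  days until reported ≥ 261 days: 373 ≥ 261 is true
  days until reported > 380 days: 373 > 380 is false
  photo evidence submitted: yes → true
  peril = wind: other == wind is false
Combine:
[1.1.2] true AND true = true
[1.1.3] true AND false = false
[1.1] true AND true AND false = false
[1.2.1.1] true OR false OR false = true
[1.2.1.2.2] false AND false = false
[1.2.1.2] true AND false = false
[1.2.1] true → false = false
[1.2] NOT false = true
[1.3.1.2.1] true → false = false
[1.3.1.2] NOT false = true
[1.3.1] false AND true = false
[1.3.2.2] false OR false = false
[1.3.2] true → false = false
[1.3] false OR false = false
[1] false OR true OR false = true
[root] NOT true = false
Overall: false → denied

Denied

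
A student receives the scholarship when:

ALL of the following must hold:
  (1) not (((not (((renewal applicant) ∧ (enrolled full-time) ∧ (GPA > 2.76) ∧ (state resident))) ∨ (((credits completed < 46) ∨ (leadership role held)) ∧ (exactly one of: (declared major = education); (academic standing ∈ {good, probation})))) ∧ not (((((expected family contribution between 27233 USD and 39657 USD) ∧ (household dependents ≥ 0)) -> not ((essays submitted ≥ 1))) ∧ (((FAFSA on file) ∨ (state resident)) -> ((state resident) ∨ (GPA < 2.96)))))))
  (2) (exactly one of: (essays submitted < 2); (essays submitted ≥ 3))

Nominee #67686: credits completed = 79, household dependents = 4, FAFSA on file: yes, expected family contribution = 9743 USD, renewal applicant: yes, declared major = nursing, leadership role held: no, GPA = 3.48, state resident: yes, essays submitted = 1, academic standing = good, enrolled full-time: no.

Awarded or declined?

Awarded

Atomic conditions:
  renewal applicant: yes → true
  enrolled full-time: no → false
  GPA > 2.76: 3.48 > 2.76 is true
  state resident: yes → true
  credits completed < 46: 79 < 46 is false
  leadership role held: no → false
  declared major = education: nursing == education is false
  academic standing ∈ {good, probation}: good is in the set → true
  expected family contribution between 27233 USD and 39657 USD: 9743 in [27233, 39657] is false
  household dependents ≥ 0: 4 ≥ 0 is true
  essays submitted ≥ 1: 1 ≥ 1 is true
  FAFSA on file: yes → true
  GPA < 2.96: 3.48 < 2.96 is false
  essays submitted < 2: 1 < 2 is true
  essays submitted ≥ 3: 1 ≥ 3 is false
Combine:
[1.1.1.1.1] true AND false AND true AND true = false
[1.1.1.1] NOT false = true
[1.1.1.2.1] false OR false = false
[1.1.1.2.2] exactly-one(false, true) = true
[1.1.1.2] false AND true = false
[1.1.1] true OR false = true
[1.1.2.1.1.1] false AND true = false
[1.1.2.1.1.2] NOT true = false
[1.1.2.1.1] false → false (antecedent false ⇒ implication holds) = true
[1.1.2.1.2.1] true OR true = true
[1.1.2.1.2.2] true OR false = true
[1.1.2.1.2] true → true = true
[1.1.2.1] true AND true = true
[1.1.2] NOT true = false
[1.1] true AND false = false
[1] NOT false = true
[2] exactly-one(true, false) = true
[root] true AND true = true
Overall: true → awarded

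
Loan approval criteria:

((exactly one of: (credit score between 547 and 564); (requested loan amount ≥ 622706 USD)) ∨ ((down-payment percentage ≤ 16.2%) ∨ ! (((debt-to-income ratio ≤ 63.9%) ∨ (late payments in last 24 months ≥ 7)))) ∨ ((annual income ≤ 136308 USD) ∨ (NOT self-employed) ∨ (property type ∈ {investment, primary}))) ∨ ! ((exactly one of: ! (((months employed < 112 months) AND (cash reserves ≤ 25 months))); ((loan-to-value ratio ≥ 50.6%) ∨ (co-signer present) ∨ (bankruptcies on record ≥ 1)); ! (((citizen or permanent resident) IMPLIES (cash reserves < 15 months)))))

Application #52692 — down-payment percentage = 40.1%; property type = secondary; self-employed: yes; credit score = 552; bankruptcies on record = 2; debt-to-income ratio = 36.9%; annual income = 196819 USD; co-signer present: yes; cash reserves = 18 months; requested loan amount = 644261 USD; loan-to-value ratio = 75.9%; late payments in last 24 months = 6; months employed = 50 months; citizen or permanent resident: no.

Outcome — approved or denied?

Denied

Atomic conditions:
  credit score between 547 and 564: 552 in [547, 564] is true
  requested loan amount ≥ 622706 USD: 644261 ≥ 622706 is true
  down-payment percentage ≤ 16.2%: 40.1 ≤ 16.2 is false
  debt-to-income ratio ≤ 63.9%: 36.9 ≤ 63.9 is true
  late payments in last 24 months ≥ 7: 6 ≥ 7 is false
  annual income ≤ 136308 USD: 196819 ≤ 136308 is false
  NOT self-employed: yes → false
  property type ∈ {investment, primary}: secondary is not in the set → false
  months employed < 112 months: 50 < 112 is true
  cash reserves ≤ 25 months: 18 ≤ 25 is true
  loan-to-value ratio ≥ 50.6%: 75.9 ≥ 50.6 is true
  co-signer present: yes → true
  bankruptcies on record ≥ 1: 2 ≥ 1 is true
  citizen or permanent resident: no → false
  cash reserves < 15 months: 18 < 15 is false
Combine:
[1.1] exactly-one(true, true) = false
[1.2.2.1] true OR false = true
[1.2.2] NOT true = false
[1.2] false OR false = false
[1.3] false OR false OR false = false
[1] false OR false OR false = false
[2.1.1.1] true AND true = true
[2.1.1] NOT true = false
[2.1.2] true OR true OR true = true
[2.1.3.1] false → false (antecedent false ⇒ implication holds) = true
[2.1.3] NOT true = false
[2.1] exactly-one(false, true, false) = true
[2] NOT true = false
[root] false OR false = false
Overall: false → denied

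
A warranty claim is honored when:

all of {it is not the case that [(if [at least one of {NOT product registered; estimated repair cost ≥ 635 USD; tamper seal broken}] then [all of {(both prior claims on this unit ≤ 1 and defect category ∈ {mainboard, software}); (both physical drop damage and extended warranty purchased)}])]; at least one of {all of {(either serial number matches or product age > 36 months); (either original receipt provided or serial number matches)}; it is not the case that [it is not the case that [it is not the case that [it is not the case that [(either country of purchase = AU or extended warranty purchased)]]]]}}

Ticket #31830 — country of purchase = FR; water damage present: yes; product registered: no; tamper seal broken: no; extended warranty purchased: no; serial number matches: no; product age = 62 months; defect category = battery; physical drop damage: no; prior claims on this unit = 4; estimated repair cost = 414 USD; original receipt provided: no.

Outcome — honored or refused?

Atomic conditions:
  NOT product registered: no → true
  estimated repair cost ≥ 635 USD: 414 ≥ 635 is false
  tamper seal broken: no → false
  prior claims on this unit ≤ 1: 4 ≤ 1 is false
  defect category ∈ {mainboard, software}: battery is not in the set → false
  physical drop damage: no → false
  extended warranty purchased: no → false
  serial number matches: no → false
  product age > 36 months: 62 > 36 is true
  original receipt provided: no → false
  country of purchase = AU: FR == AU is false
Combine:
[1.1.1] true OR false OR false = true
[1.1.2.1] false AND false = false
[1.1.2.2] false AND false = false
[1.1.2] false AND false = false
[1.1] true → false = false
[1] NOT false = true
[2.1.1] false OR true = true
[2.1.2] false OR false = false
[2.1] true AND false = false
[2.2.1.1.1.1] false OR false = false
[2.2.1.1.1] NOT false = true
[2.2.1.1] NOT true = false
[2.2.1] NOT false = true
[2.2] NOT true = false
[2] false OR false = false
[root] true AND false = false
Overall: false → refused

Refused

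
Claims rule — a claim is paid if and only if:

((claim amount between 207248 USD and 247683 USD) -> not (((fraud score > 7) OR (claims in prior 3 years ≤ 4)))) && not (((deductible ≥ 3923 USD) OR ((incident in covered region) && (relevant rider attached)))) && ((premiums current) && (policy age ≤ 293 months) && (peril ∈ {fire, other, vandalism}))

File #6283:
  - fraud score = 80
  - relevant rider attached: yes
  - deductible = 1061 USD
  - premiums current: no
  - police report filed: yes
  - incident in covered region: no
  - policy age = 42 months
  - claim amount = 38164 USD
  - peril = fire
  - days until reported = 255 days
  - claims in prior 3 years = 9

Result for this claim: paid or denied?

Atomic conditions:
  claim amount between 207248 USD and 247683 USD: 38164 in [207248, 247683] is false
  fraud score > 7: 80 > 7 is true
  claims in prior 3 years ≤ 4: 9 ≤ 4 is false
  deductible ≥ 3923 USD: 1061 ≥ 3923 is false
  incident in covered region: no → false
  relevant rider attached: yes → true
  premiums current: no → false
  policy age ≤ 293 months: 42 ≤ 293 is true
  peril ∈ {fire, other, vandalism}: fire is in the set → true
Combine:
[1.2.1] true OR false = true
[1.2] NOT true = false
[1] false → false (antecedent false ⇒ implication holds) = true
[2.1.2] false AND true = false
[2.1] false OR false = false
[2] NOT false = true
[3] false AND true AND true = false
[root] true AND true AND false = false
Overall: false → denied

Denied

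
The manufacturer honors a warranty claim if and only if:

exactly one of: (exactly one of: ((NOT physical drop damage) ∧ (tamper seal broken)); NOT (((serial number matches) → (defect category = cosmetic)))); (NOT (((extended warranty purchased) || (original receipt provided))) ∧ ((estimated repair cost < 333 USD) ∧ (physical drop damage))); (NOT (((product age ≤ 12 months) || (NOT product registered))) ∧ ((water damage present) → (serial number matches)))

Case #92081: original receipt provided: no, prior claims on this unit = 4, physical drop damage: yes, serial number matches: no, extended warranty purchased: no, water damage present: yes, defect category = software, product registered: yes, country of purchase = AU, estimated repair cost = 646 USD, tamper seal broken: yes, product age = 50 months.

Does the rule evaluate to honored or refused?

Refused

Atomic conditions:
  NOT physical drop damage: yes → false
  tamper seal broken: yes → true
  serial number matches: no → false
  defect category = cosmetic: software == cosmetic is false
  extended warranty purchased: no → false
  original receipt provided: no → false
  estimated repair cost < 333 USD: 646 < 333 is false
  physical drop damage: yes → true
  product age ≤ 12 months: 50 ≤ 12 is false
  NOT product registered: yes → false
  water damage present: yes → true
Combine:
[1.1] false AND true = false
[1.2.1] false → false (antecedent false ⇒ implication holds) = true
[1.2] NOT true = false
[1] exactly-one(false, false) = false
[2.1.1] false OR false = false
[2.1] NOT false = true
[2.2] false AND true = false
[2] true AND false = false
[3.1.1] false OR false = false
[3.1] NOT false = true
[3.2] true → false = false
[3] true AND false = false
[root] exactly-one(false, false, false) = false
Overall: false → refused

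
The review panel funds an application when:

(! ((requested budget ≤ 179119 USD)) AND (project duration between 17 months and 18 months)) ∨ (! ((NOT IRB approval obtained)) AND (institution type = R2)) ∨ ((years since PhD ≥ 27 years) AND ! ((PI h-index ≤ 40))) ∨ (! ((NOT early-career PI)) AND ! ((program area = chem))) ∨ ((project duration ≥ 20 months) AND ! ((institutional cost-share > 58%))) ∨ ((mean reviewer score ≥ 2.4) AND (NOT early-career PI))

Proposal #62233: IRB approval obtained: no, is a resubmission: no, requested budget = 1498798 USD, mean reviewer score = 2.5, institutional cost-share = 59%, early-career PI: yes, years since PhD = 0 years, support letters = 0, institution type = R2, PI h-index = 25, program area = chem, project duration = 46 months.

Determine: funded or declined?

Declined

Atomic conditions:
  requested budget ≤ 179119 USD: 1498798 ≤ 179119 is false
  project duration between 17 months and 18 months: 46 in [17, 18] is false
  NOT IRB approval obtained: no → true
  institution type = R2: R2 == R2 is true
  years since PhD ≥ 27 years: 0 ≥ 27 is false
  PI h-index ≤ 40: 25 ≤ 40 is true
  NOT early-career PI: yes → false
  program area = chem: chem == chem is true
  project duration ≥ 20 months: 46 ≥ 20 is true
  institutional cost-share > 58%: 59 > 58 is true
  mean reviewer score ≥ 2.4: 2.5 ≥ 2.4 is true
Combine:
[1.1] NOT false = true
[1] true AND false = false
[2.1] NOT true = false
[2] false AND true = false
[3.2] NOT true = false
[3] false AND false = false
[4.1] NOT false = true
[4.2] NOT true = false
[4] true AND false = false
[5.2] NOT true = false
[5] true AND false = false
[6] true AND false = false
[root] false OR false OR false OR false OR false OR false = false
Overall: false → declined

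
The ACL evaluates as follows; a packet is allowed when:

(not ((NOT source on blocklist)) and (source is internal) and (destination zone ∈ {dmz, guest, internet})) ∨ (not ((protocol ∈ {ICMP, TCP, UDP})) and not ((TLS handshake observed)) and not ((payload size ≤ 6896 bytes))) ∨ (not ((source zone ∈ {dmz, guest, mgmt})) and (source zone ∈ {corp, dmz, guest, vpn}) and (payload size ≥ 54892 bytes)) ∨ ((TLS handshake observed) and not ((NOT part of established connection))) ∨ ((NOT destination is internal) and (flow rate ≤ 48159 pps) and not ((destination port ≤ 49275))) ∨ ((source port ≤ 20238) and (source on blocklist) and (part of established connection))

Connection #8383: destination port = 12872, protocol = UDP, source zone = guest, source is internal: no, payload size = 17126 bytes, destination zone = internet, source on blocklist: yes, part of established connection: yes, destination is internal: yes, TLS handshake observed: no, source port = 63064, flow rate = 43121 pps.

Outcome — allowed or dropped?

Dropped

Atomic conditions:
  NOT source on blocklist: yes → false
  source is internal: no → false
  destination zone ∈ {dmz, guest, internet}: internet is in the set → true
  protocol ∈ {ICMP, TCP, UDP}: UDP is in the set → true
  TLS handshake observed: no → false
  payload size ≤ 6896 bytes: 17126 ≤ 6896 is false
  source zone ∈ {dmz, guest, mgmt}: guest is in the set → true
  source zone ∈ {corp, dmz, guest, vpn}: guest is in the set → true
  payload size ≥ 54892 bytes: 17126 ≥ 54892 is false
  NOT part of established connection: yes → false
  NOT destination is internal: yes → false
  flow rate ≤ 48159 pps: 43121 ≤ 48159 is true
  destination port ≤ 49275: 12872 ≤ 49275 is true
  source port ≤ 20238: 63064 ≤ 20238 is false
  source on blocklist: yes → true
  part of established connection: yes → true
Combine:
[1.1] NOT false = true
[1] true AND false AND true = false
[2.1] NOT true = false
[2.2] NOT false = true
[2.3] NOT false = true
[2] false AND true AND true = false
[3.1] NOT true = false
[3] false AND true AND false = false
[4.2] NOT false = true
[4] false AND true = false
[5.3] NOT true = false
[5] false AND true AND false = false
[6] false AND true AND true = false
[root] false OR false OR false OR false OR false OR false = false
Overall: false → dropped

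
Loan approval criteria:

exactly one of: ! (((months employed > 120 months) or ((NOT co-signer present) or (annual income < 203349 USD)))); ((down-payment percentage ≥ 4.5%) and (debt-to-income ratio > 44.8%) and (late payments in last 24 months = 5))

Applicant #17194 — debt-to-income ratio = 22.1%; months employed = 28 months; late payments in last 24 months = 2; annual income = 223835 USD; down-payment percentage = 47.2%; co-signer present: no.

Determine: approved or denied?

Denied

Atomic conditions:
  months employed > 120 months: 28 > 120 is false
  NOT co-signer present: no → true
  annual income < 203349 USD: 223835 < 203349 is false
  down-payment percentage ≥ 4.5%: 47.2 ≥ 4.5 is true
  debt-to-income ratio > 44.8%: 22.1 > 44.8 is false
  late payments in last 24 months = 5: 2 == 5 is false
Combine:
[1.1.2] true OR false = true
[1.1] false OR true = true
[1] NOT true = false
[2] true AND false AND false = false
[root] exactly-one(false, false) = false
Overall: false → denied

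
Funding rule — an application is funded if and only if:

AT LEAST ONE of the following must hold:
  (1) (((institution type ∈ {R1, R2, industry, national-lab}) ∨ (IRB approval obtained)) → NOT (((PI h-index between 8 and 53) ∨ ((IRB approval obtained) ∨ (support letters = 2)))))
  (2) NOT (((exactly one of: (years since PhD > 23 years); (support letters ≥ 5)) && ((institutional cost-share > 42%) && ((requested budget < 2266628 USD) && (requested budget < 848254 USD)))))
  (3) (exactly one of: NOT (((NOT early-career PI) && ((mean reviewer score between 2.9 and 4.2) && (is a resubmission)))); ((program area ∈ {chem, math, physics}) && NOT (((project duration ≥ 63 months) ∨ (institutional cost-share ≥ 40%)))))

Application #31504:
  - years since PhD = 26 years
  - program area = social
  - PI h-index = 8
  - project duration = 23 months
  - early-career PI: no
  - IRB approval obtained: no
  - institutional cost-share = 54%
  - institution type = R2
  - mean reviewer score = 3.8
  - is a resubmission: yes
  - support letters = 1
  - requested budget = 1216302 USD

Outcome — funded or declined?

Atomic conditions:
  institution type ∈ {R1, R2, industry, national-lab}: R2 is in the set → true
  IRB approval obtained: no → false
  PI h-index between 8 and 53: 8 in [8, 53] is true
  support letters = 2: 1 == 2 is false
  years since PhD > 23 years: 26 > 23 is true
  support letters ≥ 5: 1 ≥ 5 is false
  institutional cost-share > 42%: 54 > 42 is true
  requested budget < 2266628 USD: 1216302 < 2266628 is true
  requested budget < 848254 USD: 1216302 < 848254 is false
  NOT early-career PI: no → true
  mean reviewer score between 2.9 and 4.2: 3.8 in [2.9, 4.2] is true
  is a resubmission: yes → true
  program area ∈ {chem, math, physics}: social is not in the set → false
  project duration ≥ 63 months: 23 ≥ 63 is false
  institutional cost-share ≥ 40%: 54 ≥ 40 is true
Combine:
[1.1] true OR false = true
[1.2.1.2] false OR false = false
[1.2.1] true OR false = true
[1.2] NOT true = false
[1] true → false = false
[2.1.1] exactly-one(true, false) = true
[2.1.2.2] true AND false = false
[2.1.2] true AND false = false
[2.1] true AND false = false
[2] NOT false = true
[3.1.1.2] true AND true = true
[3.1.1] true AND true = true
[3.1] NOT true = false
[3.2.2.1] false OR true = true
[3.2.2] NOT true = false
[3.2] false AND false = false
[3] exactly-one(false, false) = false
[root] false OR true OR false = true
Overall: true → funded

Funded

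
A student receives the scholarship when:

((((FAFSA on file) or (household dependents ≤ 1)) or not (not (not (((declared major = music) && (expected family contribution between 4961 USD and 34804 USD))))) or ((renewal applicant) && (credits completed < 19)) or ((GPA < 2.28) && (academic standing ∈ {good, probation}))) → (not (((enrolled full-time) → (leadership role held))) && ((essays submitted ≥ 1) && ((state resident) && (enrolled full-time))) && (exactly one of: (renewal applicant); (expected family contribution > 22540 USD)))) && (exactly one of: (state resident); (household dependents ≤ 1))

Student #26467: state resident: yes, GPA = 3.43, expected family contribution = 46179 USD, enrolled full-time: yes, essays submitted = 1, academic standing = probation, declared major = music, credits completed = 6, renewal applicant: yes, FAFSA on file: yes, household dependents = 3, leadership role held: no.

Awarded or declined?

Declined

Atomic conditions:
  FAFSA on file: yes → true
  household dependents ≤ 1: 3 ≤ 1 is false
  declared major = music: music == music is true
  expected family contribution between 4961 USD and 34804 USD: 46179 in [4961, 34804] is false
  renewal applicant: yes → true
  credits completed < 19: 6 < 19 is true
  GPA < 2.28: 3.43 < 2.28 is false
  academic standing ∈ {good, probation}: probation is in the set → true
  enrolled full-time: yes → true
  leadership role held: no → false
  essays submitted ≥ 1: 1 ≥ 1 is true
  state resident: yes → true
  expected family contribution > 22540 USD: 46179 > 22540 is true
Combine:
[1.1.1] true OR false = true
[1.1.2.1.1.1] true AND false = false
[1.1.2.1.1] NOT false = true
[1.1.2.1] NOT true = false
[1.1.2] NOT false = true
[1.1.3] true AND true = true
[1.1.4] false AND true = false
[1.1] true OR true OR true OR false = true
[1.2.1.1] true → false = false
[1.2.1] NOT false = true
[1.2.2.2] true AND true = true
[1.2.2] true AND true = true
[1.2.3] exactly-one(true, true) = false
[1.2] true AND true AND false = false
[1] true → false = false
[2] exactly-one(true, false) = true
[root] false AND true = false
Overall: false → declined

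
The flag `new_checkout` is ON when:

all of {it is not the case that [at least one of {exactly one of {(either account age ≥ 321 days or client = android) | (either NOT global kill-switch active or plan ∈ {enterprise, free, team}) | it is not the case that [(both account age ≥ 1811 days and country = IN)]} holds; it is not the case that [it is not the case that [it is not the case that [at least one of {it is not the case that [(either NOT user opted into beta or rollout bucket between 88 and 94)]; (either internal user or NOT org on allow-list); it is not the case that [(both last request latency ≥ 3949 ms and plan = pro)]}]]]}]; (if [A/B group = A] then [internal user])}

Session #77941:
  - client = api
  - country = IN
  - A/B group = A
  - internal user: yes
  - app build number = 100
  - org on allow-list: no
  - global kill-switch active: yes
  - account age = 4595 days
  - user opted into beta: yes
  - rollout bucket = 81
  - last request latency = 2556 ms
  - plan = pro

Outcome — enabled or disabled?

Atomic conditions:
  account age ≥ 321 days: 4595 ≥ 321 is true
  client = android: api == android is false
  NOT global kill-switch active: yes → false
  plan ∈ {enterprise, free, team}: pro is not in the set → false
  account age ≥ 1811 days: 4595 ≥ 1811 is true
  country = IN: IN == IN is true
  NOT user opted into beta: yes → false
  rollout bucket between 88 and 94: 81 in [88, 94] is false
  internal user: yes → true
  NOT org on allow-list: no → true
  last request latency ≥ 3949 ms: 2556 ≥ 3949 is false
  plan = pro: pro == pro is true
  A/B group = A: A == A is true
Combine:
[1.1.1.1] true OR false = true
[1.1.1.2] false OR false = false
[1.1.1.3.1] true AND true = true
[1.1.1.3] NOT true = false
[1.1.1] exactly-one(true, false, false) = true
[1.1.2.1.1.1.1.1] false OR false = false
[1.1.2.1.1.1.1] NOT false = true
[1.1.2.1.1.1.2] true OR true = true
[1.1.2.1.1.1.3.1] false AND true = false
[1.1.2.1.1.1.3] NOT false = true
[1.1.2.1.1.1] true OR true OR true = true
[1.1.2.1.1] NOT true = false
[1.1.2.1] NOT false = true
[1.1.2] NOT true = false
[1.1] true OR false = true
[1] NOT true = false
[2] true → true = true
[root] false AND true = false
Overall: false → disabled

Disabled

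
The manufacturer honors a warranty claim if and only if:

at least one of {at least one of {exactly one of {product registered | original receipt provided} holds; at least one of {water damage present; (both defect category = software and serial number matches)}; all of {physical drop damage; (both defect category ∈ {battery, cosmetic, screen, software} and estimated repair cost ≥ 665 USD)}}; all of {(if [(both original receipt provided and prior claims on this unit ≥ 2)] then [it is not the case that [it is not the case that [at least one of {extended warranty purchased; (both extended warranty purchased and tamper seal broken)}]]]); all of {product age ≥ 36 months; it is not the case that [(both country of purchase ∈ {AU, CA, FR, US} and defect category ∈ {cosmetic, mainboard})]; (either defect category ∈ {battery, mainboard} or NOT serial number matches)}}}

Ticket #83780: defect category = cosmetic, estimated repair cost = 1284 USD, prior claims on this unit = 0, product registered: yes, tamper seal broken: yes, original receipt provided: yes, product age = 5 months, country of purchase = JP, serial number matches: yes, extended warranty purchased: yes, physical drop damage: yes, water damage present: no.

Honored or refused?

Atomic conditions:
  product registered: yes → true
  original receipt provided: yes → true
  water damage present: no → false
  defect category = software: cosmetic == software is false
  serial number matches: yes → true
  physical drop damage: yes → true
  defect category ∈ {battery, cosmetic, screen, software}: cosmetic is in the set → true
  estimated repair cost ≥ 665 USD: 1284 ≥ 665 is true
  prior claims on this unit ≥ 2: 0 ≥ 2 is false
  extended warranty purchased: yes → true
  tamper seal broken: yes → true
  product age ≥ 36 months: 5 ≥ 36 is false
  country of purchase ∈ {AU, CA, FR, US}: JP is not in the set → false
  defect category ∈ {cosmetic, mainboard}: cosmetic is in the set → true
  defect category ∈ {battery, mainboard}: cosmetic is not in the set → false
  NOT serial number matches: yes → false
Combine:
[1.1] exactly-one(true, true) = false
[1.2.2] false AND true = false
[1.2] false OR false = false
[1.3.2] true AND true = true
[1.3] true AND true = true
[1] false OR false OR true = true
[2.1.1] true AND false = false
[2.1.2.1.1.2] true AND true = true
[2.1.2.1.1] true OR true = true
[2.1.2.1] NOT true = false
[2.1.2] NOT false = true
[2.1] false → true (antecedent false ⇒ implication holds) = true
[2.2.2.1] false AND true = false
[2.2.2] NOT false = true
[2.2.3] false OR false = false
[2.2] false AND true AND false = false
[2] true AND false = false
[root] true OR false = true
Overall: true → honored

Honored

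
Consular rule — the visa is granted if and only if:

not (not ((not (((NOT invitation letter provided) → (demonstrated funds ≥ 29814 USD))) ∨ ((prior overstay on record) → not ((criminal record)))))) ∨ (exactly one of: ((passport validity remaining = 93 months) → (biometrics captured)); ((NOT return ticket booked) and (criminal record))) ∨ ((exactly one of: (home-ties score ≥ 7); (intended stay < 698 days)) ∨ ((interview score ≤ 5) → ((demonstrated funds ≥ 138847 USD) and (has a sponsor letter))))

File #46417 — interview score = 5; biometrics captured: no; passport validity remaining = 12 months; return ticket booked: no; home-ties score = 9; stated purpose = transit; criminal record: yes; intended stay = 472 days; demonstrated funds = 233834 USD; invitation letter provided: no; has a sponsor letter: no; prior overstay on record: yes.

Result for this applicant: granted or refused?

Refused

Atomic conditions:
  NOT invitation letter provided: no → true
  demonstrated funds ≥ 29814 USD: 233834 ≥ 29814 is true
  prior overstay on record: yes → true
  criminal record: yes → true
  passport validity remaining = 93 months: 12 == 93 is false
  biometrics captured: no → false
  NOT return ticket booked: no → true
  home-ties score ≥ 7: 9 ≥ 7 is true
  intended stay < 698 days: 472 < 698 is true
  interview score ≤ 5: 5 ≤ 5 is true
  demonstrated funds ≥ 138847 USD: 233834 ≥ 138847 is true
  has a sponsor letter: no → false
Combine:
[1.1.1.1.1] true → true = true
[1.1.1.1] NOT true = false
[1.1.1.2.2] NOT true = false
[1.1.1.2] true → false = false
[1.1.1] false OR false = false
[1.1] NOT false = true
[1] NOT true = false
[2.1] false → false (antecedent false ⇒ implication holds) = true
[2.2] true AND true = true
[2] exactly-one(true, true) = false
[3.1] exactly-one(true, true) = false
[3.2.2] true AND false = false
[3.2] true → false = false
[3] false OR false = false
[root] false OR false OR false = false
Overall: false → refused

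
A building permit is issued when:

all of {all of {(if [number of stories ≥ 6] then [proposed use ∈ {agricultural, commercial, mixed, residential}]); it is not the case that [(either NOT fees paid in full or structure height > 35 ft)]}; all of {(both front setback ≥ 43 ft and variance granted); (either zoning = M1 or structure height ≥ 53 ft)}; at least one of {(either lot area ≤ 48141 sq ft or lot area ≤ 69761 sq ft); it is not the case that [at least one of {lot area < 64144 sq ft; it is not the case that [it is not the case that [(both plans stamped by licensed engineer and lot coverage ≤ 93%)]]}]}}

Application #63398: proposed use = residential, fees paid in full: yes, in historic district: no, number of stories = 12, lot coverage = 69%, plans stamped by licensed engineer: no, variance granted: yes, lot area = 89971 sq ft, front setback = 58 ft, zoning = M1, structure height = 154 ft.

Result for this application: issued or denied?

Atomic conditions:
  number of stories ≥ 6: 12 ≥ 6 is true
  proposed use ∈ {agricultural, commercial, mixed, residential}: residential is in the set → true
  NOT fees paid in full: yes → false
  structure height > 35 ft: 154 > 35 is true
  front setback ≥ 43 ft: 58 ≥ 43 is true
  variance granted: yes → true
  zoning = M1: M1 == M1 is true
  structure height ≥ 53 ft: 154 ≥ 53 is true
  lot area ≤ 48141 sq ft: 89971 ≤ 48141 is false
  lot area ≤ 69761 sq ft: 89971 ≤ 69761 is false
  lot area < 64144 sq ft: 89971 < 64144 is false
  plans stamped by licensed engineer: no → false
  lot coverage ≤ 93%: 69 ≤ 93 is true
Combine:
[1.1] true → true = true
[1.2.1] false OR true = true
[1.2] NOT true = false
[1] true AND false = false
[2.1] true AND true = true
[2.2] true OR true = true
[2] true AND true = true
[3.1] false OR false = false
[3.2.1.2.1.1] false AND true = false
[3.2.1.2.1] NOT false = true
[3.2.1.2] NOT true = false
[3.2.1] false OR false = false
[3.2] NOT false = true
[3] false OR true = true
[root] false AND true AND true = false
Overall: false → denied

Denied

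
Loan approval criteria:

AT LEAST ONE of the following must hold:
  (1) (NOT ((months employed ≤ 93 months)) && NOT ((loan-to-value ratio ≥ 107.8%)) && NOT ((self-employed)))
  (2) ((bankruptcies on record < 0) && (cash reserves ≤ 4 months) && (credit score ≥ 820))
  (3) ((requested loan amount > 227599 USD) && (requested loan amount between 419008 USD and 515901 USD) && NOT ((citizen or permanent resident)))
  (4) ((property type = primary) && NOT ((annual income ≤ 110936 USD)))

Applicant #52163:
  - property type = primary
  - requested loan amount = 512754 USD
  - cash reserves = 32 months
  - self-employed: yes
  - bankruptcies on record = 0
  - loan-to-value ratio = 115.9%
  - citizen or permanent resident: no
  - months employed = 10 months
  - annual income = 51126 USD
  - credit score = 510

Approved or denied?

Approved

Atomic conditions:
  months employed ≤ 93 months: 10 ≤ 93 is true
  loan-to-value ratio ≥ 107.8%: 115.9 ≥ 107.8 is true
  self-employed: yes → true
  bankruptcies on record < 0: 0 < 0 is false
  cash reserves ≤ 4 months: 32 ≤ 4 is false
  credit score ≥ 820: 510 ≥ 820 is false
  requested loan amount > 227599 USD: 512754 > 227599 is true
  requested loan amount between 419008 USD and 515901 USD: 512754 in [419008, 515901] is true
  citizen or permanent resident: no → false
  property type = primary: primary == primary is true
  annual income ≤ 110936 USD: 51126 ≤ 110936 is true
Combine:
[1.1] NOT true = false
[1.2] NOT true = false
[1.3] NOT true = false
[1] false AND false AND false = false
[2] false AND false AND false = false
[3.3] NOT false = true
[3] true AND true AND true = true
[4.2] NOT true = false
[4] true AND false = false
[root] false OR false OR true OR false = true
Overall: true → approved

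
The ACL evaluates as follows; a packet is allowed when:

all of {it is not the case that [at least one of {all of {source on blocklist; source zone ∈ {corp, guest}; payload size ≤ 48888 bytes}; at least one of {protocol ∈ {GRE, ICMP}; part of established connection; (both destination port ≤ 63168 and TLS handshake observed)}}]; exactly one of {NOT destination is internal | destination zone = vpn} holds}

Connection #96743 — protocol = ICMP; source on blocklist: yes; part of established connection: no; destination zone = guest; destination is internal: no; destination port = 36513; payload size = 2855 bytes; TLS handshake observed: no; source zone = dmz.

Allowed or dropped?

Atomic conditions:
  source on blocklist: yes → true
  source zone ∈ {corp, guest}: dmz is not in the set → false
  payload size ≤ 48888 bytes: 2855 ≤ 48888 is true
  protocol ∈ {GRE, ICMP}: ICMP is in the set → true
  part of established connection: no → false
  destination port ≤ 63168: 36513 ≤ 63168 is true
  TLS handshake observed: no → false
  NOT destination is internal: no → true
  destination zone = vpn: guest == vpn is false
Combine:
[1.1.1] true AND false AND true = false
[1.1.2.3] true AND false = false
[1.1.2] true OR false OR false = true
[1.1] false OR true = true
[1] NOT true = false
[2] exactly-one(true, false) = true
[root] false AND true = false
Overall: false → dropped

Dropped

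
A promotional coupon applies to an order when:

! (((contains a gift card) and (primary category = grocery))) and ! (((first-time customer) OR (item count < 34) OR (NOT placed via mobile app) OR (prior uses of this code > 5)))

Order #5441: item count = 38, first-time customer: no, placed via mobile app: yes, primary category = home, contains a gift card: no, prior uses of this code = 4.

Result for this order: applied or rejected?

Applied

Atomic conditions:
  contains a gift card: no → false
  primary category = grocery: home == grocery is false
  first-time customer: no → false
  item count < 34: 38 < 34 is false
  NOT placed via mobile app: yes → false
  prior uses of this code > 5: 4 > 5 is false
Combine:
[1.1] false AND false = false
[1] NOT false = true
[2.1] false OR false OR false OR false = false
[2] NOT false = true
[root] true AND true = true
Overall: true → applied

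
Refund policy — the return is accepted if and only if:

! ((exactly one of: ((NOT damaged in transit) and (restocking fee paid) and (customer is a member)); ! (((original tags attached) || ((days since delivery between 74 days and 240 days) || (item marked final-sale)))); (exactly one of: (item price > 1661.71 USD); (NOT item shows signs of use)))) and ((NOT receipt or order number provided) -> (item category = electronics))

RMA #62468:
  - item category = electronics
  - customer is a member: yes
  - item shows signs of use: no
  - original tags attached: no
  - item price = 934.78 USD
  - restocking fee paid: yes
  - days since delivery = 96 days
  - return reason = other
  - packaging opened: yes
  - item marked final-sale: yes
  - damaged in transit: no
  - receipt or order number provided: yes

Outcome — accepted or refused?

Atomic conditions:
  NOT damaged in transit: no → true
  restocking fee paid: yes → true
  customer is a member: yes → true
  original tags attached: no → false
  days since delivery between 74 days and 240 days: 96 in [74, 240] is true
  item marked final-sale: yes → true
  item price > 1661.71 USD: 934.78 > 1661.71 is false
  NOT item shows signs of use: no → true
  NOT receipt or order number provided: yes → false
  item category = electronics: electronics == electronics is true
Combine:
[1.1.1] true AND true AND true = true
[1.1.2.1.2] true OR true = true
[1.1.2.1] false OR true = true
[1.1.2] NOT true = false
[1.1.3] exactly-one(false, true) = true
[1.1] exactly-one(true, false, true) = false
[1] NOT false = true
[2] false → true (antecedent false ⇒ implication holds) = true
[root] true AND true = true
Overall: true → accepted

Accepted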